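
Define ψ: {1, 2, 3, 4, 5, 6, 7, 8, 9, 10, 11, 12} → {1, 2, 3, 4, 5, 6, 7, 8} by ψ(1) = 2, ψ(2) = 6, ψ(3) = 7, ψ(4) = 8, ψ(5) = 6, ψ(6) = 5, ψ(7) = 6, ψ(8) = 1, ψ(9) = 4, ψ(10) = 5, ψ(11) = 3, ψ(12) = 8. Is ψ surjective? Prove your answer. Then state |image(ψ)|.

8

Every element of the codomain has a preimage: 1 = ψ(8), 2 = ψ(1), 3 = ψ(11), 4 = ψ(9), 5 = ψ(6), 6 = ψ(2), 7 = ψ(3), 8 = ψ(4).
Therefore ψ is surjective.
The image of ψ is {1, 2, 3, 4, 5, 6, 7, 8}, which has 8 elements.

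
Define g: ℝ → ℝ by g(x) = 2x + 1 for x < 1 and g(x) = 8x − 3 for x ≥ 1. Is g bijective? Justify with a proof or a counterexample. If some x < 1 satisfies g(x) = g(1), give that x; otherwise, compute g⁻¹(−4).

Both pieces are strictly increasing (slopes 2 and 8), so each is injective on its own interval.
The left piece maps (−∞, 1) onto (−∞, 3); the right piece maps [1, ∞) onto [5, ∞).
The images leave a gap (3 has no preimage), so g is not surjective, hence not bijective.
Because the two images are disjoint, no x < 1 has g(x) = g(1), so we compute g⁻¹(−4): −4 lies in (−∞, 3), so solve 2x + 1 = −4: x = (−4 − 1)/2 = −5/2.

-5/2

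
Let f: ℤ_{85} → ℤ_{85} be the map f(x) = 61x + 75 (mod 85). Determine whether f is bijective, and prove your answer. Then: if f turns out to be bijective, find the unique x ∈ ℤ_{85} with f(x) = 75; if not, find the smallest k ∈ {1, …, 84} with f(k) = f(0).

If f(s) = f(t), then 61s ≡ 61t (mod 85). Because gcd(61, 85) = 1, we may cancel 61 to get s ≡ t (mod 85).
We now compute 61⁻¹ mod 85 explicitly. Euclid's algorithm: 85 = 1·61 + 24, 61 = 2·24 + 13, 24 = 1·13 + 11, 13 = 1·11 + 2, 11 = 5·2 + 1; back-substituting gives 1 = 46·61 − 33·85, so 61⁻¹ ≡ 46 (mod 85).
For any y ∈ ℤ_{85}, x = 46(y − 75) mod 85 satisfies f(x) = 61·46(y − 75) + 75 ≡ y (since 61·46 ≡ 1 mod 85). So every y has a preimage.
Hence f is bijective.
Since f is bijective, we compute f⁻¹(75): solve 61x + 75 ≡ 75 (mod 85), i.e. 61x ≡ 0 (mod 85).
Multiplying by 61⁻¹ = 46 gives x ≡ 46·0 = 0 ≡ 0 (mod 85).
Check: f(0) = 61·0 + 75 = 75 ≡ 75 (mod 85).

0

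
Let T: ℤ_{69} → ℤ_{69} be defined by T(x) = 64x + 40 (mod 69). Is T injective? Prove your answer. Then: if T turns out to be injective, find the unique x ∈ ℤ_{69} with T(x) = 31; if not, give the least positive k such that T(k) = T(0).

Suppose T(x_1) = T(x_2) in ℤ_{69}. Then 64x_1 + 40 ≡ 64x_2 + 40 (mod 69), hence 64(x_1 − x_2) ≡ 0 (mod 69).
Since gcd(64, 69) = 1, 64 is invertible modulo 69, therefore x_1 − x_2 ≡ 0 (mod 69), i.e. x_1 = x_2.
So T is injective.
We now compute 64⁻¹ mod 69 explicitly. Euclid's algorithm: 69 = 1·64 + 5, 64 = 12·5 + 4, 5 = 1·4 + 1; back-substituting gives 1 = 55·64 − 51·69, so 64⁻¹ ≡ 55 (mod 69).
Since T is injective, we compute T⁻¹(31): solve 64x + 40 ≡ 31 (mod 69), i.e. 64x ≡ 60 (mod 69).
Multiplying by 64⁻¹ = 55 gives x ≡ 55·60 = 3300 = 47·69 + 57 ≡ 57 (mod 69).
Check: T(57) = 64·57 + 40 = 3688 = 53·69 + 31 ≡ 31 (mod 69).

57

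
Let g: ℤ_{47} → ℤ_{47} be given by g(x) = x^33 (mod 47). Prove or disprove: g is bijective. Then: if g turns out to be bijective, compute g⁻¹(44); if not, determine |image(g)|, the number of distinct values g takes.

22

Since 47 is prime, the nonzero elements of ℤ_{47} form a cyclic group of order 46.
As gcd(33, 46) = 1, raising to the 33rd power is a bijection on this group: if x_1^33 ≡ x_2^33 then (x_1x_2^{−1})^33 = 1, and the only element of order dividing gcd(33, 46) = 1 is 1, so x_1 = x_2.
With g(0) = 0 this makes g injective on all of ℤ_{47}, hence bijective (finite equal-size domain and codomain). In particular g is bijective.
Since g is bijective, we find the preimage of 44. The inverse of x ↦ x^33 on (ℤ_{47})^× is x ↦ x^7, because 33·7 = 231 = 5·46 + 1 ≡ 1 (mod 46) and x^{46} = 1 for x ≠ 0 (Fermat). So g⁻¹(44) = 44^7 mod 47.
Repeated squaring mod 47: 44^1 ≡ 44, 44^2 ≡ 44² = 1936 ≡ 9, 44^4 ≡ 9² = 81 ≡ 34. Since 7 = 4 + 2 + 1, 44^7 ≡ 34·9·44: 34·9 = 306 ≡ 24, then 24·44 = 1056 ≡ 22. So 44^7 ≡ 22 (mod 47).
Hence g⁻¹(44) = 22.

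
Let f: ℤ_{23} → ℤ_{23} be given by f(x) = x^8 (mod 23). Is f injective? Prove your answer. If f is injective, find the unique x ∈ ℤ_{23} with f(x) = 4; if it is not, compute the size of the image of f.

f(11): Repeated squaring mod 23: 11^1 ≡ 11, 11^2 ≡ 11² = 121 ≡ 6, 11^4 ≡ 6² = 36 ≡ 13, 11^8 ≡ 13² = 169 ≡ 8. So 11^8 ≡ 8 (mod 23).
f(12): Repeated squaring mod 23: 12^1 ≡ 12, 12^2 ≡ 12² = 144 ≡ 6, 12^4 ≡ 6² = 36 ≡ 13, 12^8 ≡ 13² = 169 ≡ 8. So 12^8 ≡ 8 (mod 23).
So f(11) = f(12) = 8 while 11 ≠ 12, therefore f is not injective.
Since f is not injective, we determine |image(f)|. Computing x^8 mod 23 for each x (by repeated squaring, reducing mod 23 at every step), the values f(0), f(1), …, f(22) are: 0, 1, 3, 6, 9, 16, 18, 12, 4, 13, 2, 8, 8, 2, 13, 4, 12, 18, 16, 9, 6, 3, 1.
The distinct values are {0, 1, 2, 3, 4, 6, 8, 9, 12, 13, 16, 18}; there are 12 of them.

12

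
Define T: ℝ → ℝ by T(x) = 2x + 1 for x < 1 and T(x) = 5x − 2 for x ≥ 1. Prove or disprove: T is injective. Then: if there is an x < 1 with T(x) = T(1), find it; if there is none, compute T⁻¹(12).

Both pieces are strictly increasing (slopes 2 and 5), so each is injective on its own interval.
The left piece maps (−∞, 1) onto (−∞, 3); the right piece maps [1, ∞) onto [3, ∞).
These images are disjoint, so no value is attained by both pieces. Thus T is injective.
Because the two images are disjoint, no x < 1 has T(x) = T(1), so we compute T⁻¹(12): 12 lies in [3, ∞), so solve 5x − 2 = 12: x = (12 + 2)/5 = 14/5.

14/5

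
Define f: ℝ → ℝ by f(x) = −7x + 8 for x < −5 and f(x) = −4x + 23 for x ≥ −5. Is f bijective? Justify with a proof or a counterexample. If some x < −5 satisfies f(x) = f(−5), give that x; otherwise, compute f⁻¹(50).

-6

Both pieces are strictly decreasing (slopes −7 and −4), so each is injective on its own interval.
The left piece maps (−∞, −5) onto (43, ∞); the right piece maps [−5, ∞) onto (−∞, 43].
Since 43 = 43, the images partition ℝ: f is injective and surjective, hence bijective.
Because the two images are disjoint, no x < −5 has f(x) = f(−5), so we compute f⁻¹(50): 50 lies in (43, ∞), so solve −7x + 8 = 50: x = (50 − 8)/(−7) = −6.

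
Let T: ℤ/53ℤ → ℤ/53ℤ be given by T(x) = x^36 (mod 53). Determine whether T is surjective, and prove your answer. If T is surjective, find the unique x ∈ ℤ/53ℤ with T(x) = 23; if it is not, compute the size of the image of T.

14

T(2): Repeated squaring mod 53: 2^1 ≡ 2, 2^2 ≡ 2² = 4, 2^4 ≡ 4² = 16, 2^8 ≡ 16² = 256 ≡ 44, 2^16 ≡ 44² = 1936 ≡ 28, 2^32 ≡ 28² = 784 ≡ 42. Since 36 = 32 + 4, 2^36 ≡ 42·16: 42·16 = 672 ≡ 36. So 2^36 ≡ 36 (mod 53).
T(7): Repeated squaring mod 53: 7^1 ≡ 7, 7^2 ≡ 7² = 49, 7^4 ≡ 49² = 2401 ≡ 16, 7^8 ≡ 16² = 256 ≡ 44, 7^16 ≡ 44² = 1936 ≡ 28, 7^32 ≡ 28² = 784 ≡ 42. Since 36 = 32 + 4, 7^36 ≡ 42·16: 42·16 = 672 ≡ 36. So 7^36 ≡ 36 (mod 53).
So T(2) = T(7) = 36 while 2 ≠ 7, so T is not injective.
A non-injective map from the 53-element set ℤ/53ℤ to itself takes at most 52 distinct values, so it cannot be surjective. Hence T is not surjective.
Since T is not surjective, we determine |image(T)|. Computing x^36 mod 53 for each x (by repeated squaring, reducing mod 53 at every step), the values T(0), T(1), …, T(52) are: 0, 1, 36, 46, 24, 49, 13, 36, 16, 49, 15, 44, 44, 42, 24, 28, 46, 10, 15, 42, 10, 13, 47, 1, 47, 16, 28, 28, 16, 47, 1, 47, 13, 10, 42, 15, 10, 46, 28, 24, 42, 44, 44, 15, 49, 16, 36, 13, 49, 24, 46, 36, 1.
The distinct values are {0, 1, 10, 13, 15, 16, 24, 28, 36, 42, 44, 46, 47, 49}; there are 14 of them.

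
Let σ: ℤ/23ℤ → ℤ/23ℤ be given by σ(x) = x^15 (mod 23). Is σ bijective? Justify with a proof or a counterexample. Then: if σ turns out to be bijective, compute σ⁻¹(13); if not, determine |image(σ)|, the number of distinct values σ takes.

12

Since 23 is prime, the nonzero elements of ℤ/23ℤ form a cyclic group of order 22.
As gcd(15, 22) = 1, raising to the 15th power is a bijection on this group: if s^15 ≡ t^15 then (st^{−1})^15 = 1, and the only element of order dividing gcd(15, 22) = 1 is 1, so s = t.
With σ(0) = 0 this makes σ injective on all of ℤ/23ℤ, hence bijective (finite equal-size domain and codomain). In particular σ is bijective.
Since σ is bijective, we find the preimage of 13. The inverse of x ↦ x^15 on (ℤ/23ℤ)^× is x ↦ x^3, because 15·3 = 45 = 2·22 + 1 ≡ 1 (mod 22) and x^{22} = 1 for x ≠ 0 (Fermat). So σ⁻¹(13) = 13^3 mod 23.
Repeated squaring mod 23: 13^1 ≡ 13, 13^2 ≡ 13² = 169 ≡ 8. Since 3 = 2 + 1, 13^3 ≡ 8·13: 8·13 = 104 ≡ 12. So 13^3 ≡ 12 (mod 23).
Hence σ⁻¹(13) = 12.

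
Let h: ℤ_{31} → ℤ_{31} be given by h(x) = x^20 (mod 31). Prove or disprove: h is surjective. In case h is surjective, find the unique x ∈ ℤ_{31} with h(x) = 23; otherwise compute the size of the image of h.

h(1) = 1^20 = 1.
h(2): Repeated squaring mod 31: 2^1 ≡ 2, 2^2 ≡ 2² = 4, 2^4 ≡ 4² = 16, 2^8 ≡ 16² = 256 ≡ 8, 2^16 ≡ 8² = 64 ≡ 2. Since 20 = 16 + 4, 2^20 ≡ 2·16: 2·16 = 32 ≡ 1. So 2^20 ≡ 1 (mod 31).
So h(1) = h(2) = 1 while 1 ≠ 2, hence h is not injective.
A non-injective map from the 31-element set ℤ_{31} to itself takes at most 30 distinct values, so it cannot be surjective. Thus h is not surjective.
Since h is not surjective, we determine |image(h)|. Computing x^20 mod 31 for each x (by repeated squaring, reducing mod 31 at every step), the values h(0), h(1), …, h(30) are: 0, 1, 1, 5, 1, 25, 5, 5, 1, 25, 25, 25, 5, 25, 5, 1, 1, 5, 25, 5, 25, 25, 25, 1, 5, 5, 25, 1, 5, 1, 1.
The distinct values are {0, 1, 5, 25}; there are 4 of them.

4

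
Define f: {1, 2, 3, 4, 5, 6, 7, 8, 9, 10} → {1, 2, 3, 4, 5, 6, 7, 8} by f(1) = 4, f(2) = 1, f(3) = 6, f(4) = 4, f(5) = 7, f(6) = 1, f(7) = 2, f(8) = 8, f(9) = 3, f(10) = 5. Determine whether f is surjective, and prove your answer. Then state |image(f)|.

8

Every element of the codomain has a preimage: 1 = f(2), 2 = f(7), 3 = f(9), 4 = f(1), 5 = f(10), 6 = f(3), 7 = f(5), 8 = f(8).
Therefore f is surjective.
The image of f is {1, 2, 3, 4, 5, 6, 7, 8}, which has 8 elements.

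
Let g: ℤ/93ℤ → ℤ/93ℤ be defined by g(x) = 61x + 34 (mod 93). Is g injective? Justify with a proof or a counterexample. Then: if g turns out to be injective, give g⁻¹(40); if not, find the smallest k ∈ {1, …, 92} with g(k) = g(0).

If g(u) = g(v), then 61u ≡ 61v (mod 93). Because gcd(61, 93) = 1, we may cancel 61 to get u ≡ v (mod 93).
Therefore g is injective.
We now compute 61⁻¹ mod 93 explicitly. Euclid's algorithm: 93 = 1·61 + 32, 61 = 1·32 + 29, 32 = 1·29 + 3, 29 = 9·3 + 2, 3 = 1·2 + 1; back-substituting gives 1 = 61·61 − 40·93, so 61⁻¹ ≡ 61 (mod 93).
Since g is injective, we compute g⁻¹(40): solve 61x + 34 ≡ 40 (mod 93), i.e. 61x ≡ 6 (mod 93).
Multiplying by 61⁻¹ = 61 gives x ≡ 61·6 = 366 = 3·93 + 87 ≡ 87 (mod 93).
Check: g(87) = 61·87 + 34 = 5341 = 57·93 + 40 ≡ 40 (mod 93).

87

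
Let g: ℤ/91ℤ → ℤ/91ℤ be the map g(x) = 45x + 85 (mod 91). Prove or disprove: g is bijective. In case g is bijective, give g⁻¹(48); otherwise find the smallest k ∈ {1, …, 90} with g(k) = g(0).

74

Suppose g(x_1) = g(x_2) in ℤ/91ℤ. Then 45x_1 + 85 ≡ 45x_2 + 85 (mod 91), thus 45(x_1 − x_2) ≡ 0 (mod 91).
Since gcd(45, 91) = 1, 45 is invertible modulo 91, so x_1 − x_2 ≡ 0 (mod 91), i.e. x_1 = x_2.
We now compute 45⁻¹ mod 91 explicitly. Euclid's algorithm: 91 = 2·45 + 1; back-substituting gives 1 = 89·45 − 44·91, so 45⁻¹ ≡ 89 (mod 91).
Then y ↦ 89(y − 85) is a two-sided inverse to g, so every y ∈ ℤ/91ℤ has a preimage.
So g is bijective.
Since g is bijective, we compute g⁻¹(48): solve 45x + 85 ≡ 48 (mod 91), i.e. 45x ≡ 54 (mod 91).
Multiplying by 45⁻¹ = 89 gives x ≡ 89·54 = 4806 = 52·91 + 74 ≡ 74 (mod 91).
Check: g(74) = 45·74 + 85 = 3415 = 37·91 + 48 ≡ 48 (mod 91).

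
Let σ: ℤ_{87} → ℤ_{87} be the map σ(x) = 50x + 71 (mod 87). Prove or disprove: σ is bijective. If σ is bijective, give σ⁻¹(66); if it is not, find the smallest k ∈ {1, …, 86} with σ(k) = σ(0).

26

Recall that σ is injective if σ(a) = σ(b) implies a = b.
Suppose σ(a) = σ(b) in ℤ_{87}. Then 50a + 71 ≡ 50b + 71 (mod 87), so 50(a − b) ≡ 0 (mod 87).
Since gcd(50, 87) = 1, 50 is invertible modulo 87, so a − b ≡ 0 (mod 87), i.e. a = b.
We now compute 50⁻¹ mod 87 explicitly. Euclid's algorithm: 87 = 1·50 + 37, 50 = 1·37 + 13, 37 = 2·13 + 11, 13 = 1·11 + 2, 11 = 5·2 + 1; back-substituting gives 1 = 47·50 − 27·87, so 50⁻¹ ≡ 47 (mod 87).
Then y ↦ 47(y − 71) is a two-sided inverse to σ, so every y ∈ ℤ_{87} has a preimage.
So σ is bijective.
Since σ is bijective, we compute σ⁻¹(66): solve 50x + 71 ≡ 66 (mod 87), i.e. 50x ≡ 82 (mod 87).
Multiplying by 50⁻¹ = 47 gives x ≡ 47·82 = 3854 = 44·87 + 26 ≡ 26 (mod 87).
Check: σ(26) = 50·26 + 71 = 1371 = 15·87 + 66 ≡ 66 (mod 87).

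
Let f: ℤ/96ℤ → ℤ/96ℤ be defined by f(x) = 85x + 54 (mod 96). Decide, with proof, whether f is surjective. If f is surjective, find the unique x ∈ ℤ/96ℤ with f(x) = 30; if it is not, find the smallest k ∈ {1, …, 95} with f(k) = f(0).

Since gcd(85, 96) = 1, 85 is invertible modulo 96. Euclid's algorithm: 96 = 1·85 + 11, 85 = 7·11 + 8, 11 = 1·8 + 3, 8 = 2·3 + 2, 3 = 1·2 + 1; back-substituting gives 1 = 61·85 − 54·96, so 85⁻¹ ≡ 61 (mod 96).
For any y ∈ ℤ/96ℤ, x = 61(y − 54) mod 96 satisfies f(x) = 85·61(y − 54) + 54 ≡ y (since 85·61 ≡ 1 mod 96). So every y has a preimage.
So f is surjective.
Since f is surjective, we compute f⁻¹(30): solve 85x + 54 ≡ 30 (mod 96), i.e. 85x ≡ 72 (mod 96).
Multiplying by 85⁻¹ = 61 gives x ≡ 61·72 = 4392 = 45·96 + 72 ≡ 72 (mod 96).
Check: f(72) = 85·72 + 54 = 6174 = 64·96 + 30 ≡ 30 (mod 96).

72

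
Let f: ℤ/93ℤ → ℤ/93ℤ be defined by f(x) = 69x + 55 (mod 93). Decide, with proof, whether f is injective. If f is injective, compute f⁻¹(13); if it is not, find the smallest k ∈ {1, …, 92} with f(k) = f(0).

We have gcd(69, 93) = 3 > 1. Taking x_1 = 0 and x_2 = 31: f(0) = 55 and f(31) = 69·31 + 55 = 2194 ≡ 55 (mod 93).
So f(0) = f(31) while 0 ≠ 31, hence f is not injective.
Since f is not injective, we find the least positive k with f(k) = f(0): this means 69k ≡ 0 (mod 93), i.e. 93 ∣ 69k. Since gcd(69, 93) = 3, dividing through by 3 this holds exactly when 31 ∣ 23k, and as gcd(23, 31) = 1, exactly when 31 ∣ k.
The smallest positive such k is 31.

31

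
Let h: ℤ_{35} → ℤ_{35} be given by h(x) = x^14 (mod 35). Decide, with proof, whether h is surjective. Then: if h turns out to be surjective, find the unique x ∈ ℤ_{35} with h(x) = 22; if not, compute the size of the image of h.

h(1) = 1^14 = 1.
h(6): Repeated squaring mod 35: 6^1 ≡ 6, 6^2 ≡ 6² = 36 ≡ 1, 6^4 ≡ 1² = 1, 6^8 ≡ 1² = 1. Since 14 = 8 + 4 + 2, 6^14 ≡ 1·1·1: 1·1 = 1, then 1·1 = 1. So 6^14 ≡ 1 (mod 35).
So h(1) = h(6) = 1 while 1 ≠ 6, hence h is not injective.
A non-injective map from the 35-element set ℤ_{35} to itself takes at most 34 distinct values, so it cannot be surjective. Hence h is not surjective.
Since h is not surjective, we determine |image(h)|. Computing x^14 mod 35 for each x (by repeated squaring, reducing mod 35 at every step), the values h(0), h(1), …, h(34) are: 0, 1, 4, 9, 16, 25, 1, 14, 29, 11, 30, 16, 4, 29, 21, 15, 11, 9, 9, 11, 15, 21, 29, 4, 16, 30, 11, 29, 14, 1, 25, 16, 9, 4, 1.
The distinct values are {0, 1, 4, 9, 11, 14, 15, 16, 21, 25, 29, 30}; there are 12 of them.

12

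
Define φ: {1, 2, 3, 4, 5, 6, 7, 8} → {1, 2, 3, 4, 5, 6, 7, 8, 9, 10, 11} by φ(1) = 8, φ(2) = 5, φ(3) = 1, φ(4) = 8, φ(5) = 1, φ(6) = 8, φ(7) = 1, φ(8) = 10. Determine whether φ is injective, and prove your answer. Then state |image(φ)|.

4

φ(1) = 8 = φ(4) with 1 ≠ 4, so φ is not injective.
The image of φ is {1, 5, 8, 10}, which has 4 elements.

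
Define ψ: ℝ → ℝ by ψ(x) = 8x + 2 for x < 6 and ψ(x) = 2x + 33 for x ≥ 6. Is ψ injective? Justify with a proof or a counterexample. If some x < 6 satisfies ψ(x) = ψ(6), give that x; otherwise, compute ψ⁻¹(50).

Both pieces are strictly increasing (slopes 8 and 2), so each is injective on its own interval.
The left piece maps (−∞, 6) onto (−∞, 50); the right piece maps [6, ∞) onto [45, ∞).
These images overlap. In particular ψ(6) = 45 (right piece), and solving 8x + 2 = 45 on the left piece gives x = 43/8 < 6.
So ψ(43/8) = ψ(6) with 43/8 ≠ 6, and ψ is not injective. This x = 43/8 is the requested value below 6.

43/8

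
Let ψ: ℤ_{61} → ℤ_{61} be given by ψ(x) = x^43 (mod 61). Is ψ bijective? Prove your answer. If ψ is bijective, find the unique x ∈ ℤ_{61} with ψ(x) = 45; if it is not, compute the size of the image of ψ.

46

Since 61 is prime, the nonzero elements of ℤ_{61} form a cyclic group of order 60.
As gcd(43, 60) = 1, raising to the 43rd power is a bijection on this group: if x_1^43 ≡ x_2^43 then (x_1x_2^{−1})^43 = 1, and the only element of order dividing gcd(43, 60) = 1 is 1, so x_1 = x_2.
With ψ(0) = 0 this makes ψ injective on all of ℤ_{61}, hence bijective (finite equal-size domain and codomain). In particular ψ is bijective.
Since ψ is bijective, we find the preimage of 45. The inverse of x ↦ x^43 on (ℤ_{61})^× is x ↦ x^7, because 43·7 = 301 = 5·60 + 1 ≡ 1 (mod 60) and x^{60} = 1 for x ≠ 0 (Fermat). So ψ⁻¹(45) = 45^7 mod 61.
Repeated squaring mod 61: 45^1 ≡ 45, 45^2 ≡ 45² = 2025 ≡ 12, 45^4 ≡ 12² = 144 ≡ 22. Since 7 = 4 + 2 + 1, 45^7 ≡ 22·12·45: 22·12 = 264 ≡ 20, then 20·45 = 900 ≡ 46. So 45^7 ≡ 46 (mod 61).
Hence ψ⁻¹(45) = 46.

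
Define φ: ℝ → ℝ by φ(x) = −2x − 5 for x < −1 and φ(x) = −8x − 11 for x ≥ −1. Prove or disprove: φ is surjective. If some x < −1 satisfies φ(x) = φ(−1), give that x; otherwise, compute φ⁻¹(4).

-9/2

Both pieces are strictly decreasing (slopes −2 and −8), so each is injective on its own interval.
The left piece maps (−∞, −1) onto (−3, ∞); the right piece maps [−1, ∞) onto (−∞, −3].
These images together cover ℝ, so φ is surjective.
Because the two images are disjoint, no x < −1 has φ(x) = φ(−1), so we compute φ⁻¹(4): 4 lies in (−3, ∞), so solve −2x − 5 = 4: x = (4 + 5)/(−2) = −9/2.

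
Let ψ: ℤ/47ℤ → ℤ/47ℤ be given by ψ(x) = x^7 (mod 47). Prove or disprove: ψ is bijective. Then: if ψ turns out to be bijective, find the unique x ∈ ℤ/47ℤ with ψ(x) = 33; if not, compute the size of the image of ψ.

Since 47 is prime, the nonzero elements of ℤ/47ℤ form a cyclic group of order 46.
As gcd(7, 46) = 1, raising to the 7th power is a bijection on this group: if a^7 ≡ b^7 then (ab^{−1})^7 = 1, and the only element of order dividing gcd(7, 46) = 1 is 1, so a = b.
With ψ(0) = 0 this makes ψ injective on all of ℤ/47ℤ, hence bijective (finite equal-size domain and codomain). In particular ψ is bijective.
Since ψ is bijective, we find the preimage of 33. The inverse of x ↦ x^7 on (ℤ/47ℤ)^× is x ↦ x^33, because 7·33 = 231 = 5·46 + 1 ≡ 1 (mod 46) and x^{46} = 1 for x ≠ 0 (Fermat). So ψ⁻¹(33) = 33^33 mod 47.
Repeated squaring mod 47: 33^1 ≡ 33, 33^2 ≡ 33² = 1089 ≡ 8, 33^4 ≡ 8² = 64 ≡ 17, 33^8 ≡ 17² = 289 ≡ 7, 33^16 ≡ 7² = 49 ≡ 2, 33^32 ≡ 2² = 4. Since 33 = 32 + 1, 33^33 ≡ 4·33: 4·33 = 132 ≡ 38. So 33^33 ≡ 38 (mod 47).
Hence ψ⁻¹(33) = 38.

38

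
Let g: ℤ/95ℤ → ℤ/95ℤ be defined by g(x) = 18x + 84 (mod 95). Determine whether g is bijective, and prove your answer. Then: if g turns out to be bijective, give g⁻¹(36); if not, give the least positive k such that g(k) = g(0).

29

If g(a) = g(b), then 18a ≡ 18b (mod 95). Because gcd(18, 95) = 1, we may cancel 18 to get a ≡ b (mod 95).
We now compute 18⁻¹ mod 95 explicitly. Euclid's algorithm: 95 = 5·18 + 5, 18 = 3·5 + 3, 5 = 1·3 + 2, 3 = 1·2 + 1; back-substituting gives 1 = 37·18 − 7·95, so 18⁻¹ ≡ 37 (mod 95).
For any y ∈ ℤ/95ℤ, x = 37(y − 84) mod 95 satisfies g(x) = 18·37(y − 84) + 84 ≡ y (since 18·37 ≡ 1 mod 95). So every y has a preimage.
Therefore g is bijective.
Since g is bijective, we find g⁻¹(36): we need 18x ≡ 36 − 84 ≡ 47 (mod 95). Using 18⁻¹ = 37: x ≡ 37·47 = 1739 = 18·95 + 29, so x = 29.
Check: g(29) = 18·29 + 84 = 606 = 6·95 + 36 ≡ 36 (mod 95).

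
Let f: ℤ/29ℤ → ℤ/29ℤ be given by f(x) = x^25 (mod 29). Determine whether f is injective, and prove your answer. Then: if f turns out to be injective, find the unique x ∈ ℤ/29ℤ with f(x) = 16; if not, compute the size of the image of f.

Since 29 is prime, the nonzero elements of ℤ/29ℤ form a cyclic group of order 28.
As gcd(25, 28) = 1, raising to the 25th power is a bijection on this group: if s^25 ≡ t^25 then (st^{−1})^25 = 1, and the only element of order dividing gcd(25, 28) = 1 is 1, so s = t.
With f(0) = 0 this makes f injective on all of ℤ/29ℤ, hence bijective (finite equal-size domain and codomain). In particular f is injective.
Since f is injective, we find the preimage of 16. The inverse of x ↦ x^25 on (ℤ/29ℤ)^× is x ↦ x^9, because 25·9 = 225 = 8·28 + 1 ≡ 1 (mod 28) and x^{28} = 1 for x ≠ 0 (Fermat). So f⁻¹(16) = 16^9 mod 29.
Repeated squaring mod 29: 16^1 ≡ 16, 16^2 ≡ 16² = 256 ≡ 24, 16^4 ≡ 24² = 576 ≡ 25, 16^8 ≡ 25² = 625 ≡ 16. Since 9 = 8 + 1, 16^9 ≡ 16·16: 16·16 = 256 ≡ 24. So 16^9 ≡ 24 (mod 29).
Hence f⁻¹(16) = 24.

24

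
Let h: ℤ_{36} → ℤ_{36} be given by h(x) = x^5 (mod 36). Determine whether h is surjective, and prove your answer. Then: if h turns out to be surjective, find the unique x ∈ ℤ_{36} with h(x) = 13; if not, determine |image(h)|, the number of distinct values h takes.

21

h(0) = 0^5 = 0.
h(6): Repeated squaring mod 36: 6^1 ≡ 6, 6^2 ≡ 6² = 36 ≡ 0, 6^4 ≡ 0² = 0. Since 5 = 4 + 1, 6^5 ≡ 0·6: 0·6 = 0. So 6^5 ≡ 0 (mod 36).
So h(0) = h(6) = 0 while 0 ≠ 6, therefore h is not injective.
A non-injective map from the 36-element set ℤ_{36} to itself takes at most 35 distinct values, so it cannot be surjective. So h is not surjective.
Since h is not surjective, we determine |image(h)|. Computing x^5 mod 36 for each x (by repeated squaring, reducing mod 36 at every step), the values h(0), h(1), …, h(35) are: 0, 1, 32, 27, 16, 29, 0, 31, 8, 9, 28, 23, 0, 25, 20, 27, 4, 17, 0, 19, 32, 9, 16, 11, 0, 13, 8, 27, 28, 5, 0, 7, 20, 9, 4, 35.
The distinct values are {0, 1, 4, 5, 7, 8, 9, 11, 13, 16, 17, 19, 20, 23, 25, 27, 28, 29, 31, 32, 35}; there are 21 of them.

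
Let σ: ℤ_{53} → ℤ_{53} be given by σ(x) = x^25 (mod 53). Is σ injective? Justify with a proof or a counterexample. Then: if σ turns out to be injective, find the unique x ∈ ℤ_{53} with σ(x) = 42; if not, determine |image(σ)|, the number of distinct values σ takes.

24

Since 53 is prime, the nonzero elements of ℤ_{53} form a cyclic group of order 52.
As gcd(25, 52) = 1, raising to the 25th power is a bijection on this group: if s^25 ≡ t^25 then (st^{−1})^25 = 1, and the only element of order dividing gcd(25, 52) = 1 is 1, so s = t.
With σ(0) = 0 this makes σ injective on all of ℤ_{53}, hence bijective (finite equal-size domain and codomain). In particular σ is injective.
Since σ is injective, we find the preimage of 42. The inverse of x ↦ x^25 on (ℤ_{53})^× is x ↦ x^25, because 25·25 = 625 = 12·52 + 1 ≡ 1 (mod 52) and x^{52} = 1 for x ≠ 0 (Fermat). So σ⁻¹(42) = 42^25 mod 53.
Repeated squaring mod 53: 42^1 ≡ 42, 42^2 ≡ 42² = 1764 ≡ 15, 42^4 ≡ 15² = 225 ≡ 13, 42^8 ≡ 13² = 169 ≡ 10, 42^16 ≡ 10² = 100 ≡ 47. Since 25 = 16 + 8 + 1, 42^25 ≡ 47·10·42: 47·10 = 470 ≡ 46, then 46·42 = 1932 ≡ 24. So 42^25 ≡ 24 (mod 53).
Hence σ⁻¹(42) = 24.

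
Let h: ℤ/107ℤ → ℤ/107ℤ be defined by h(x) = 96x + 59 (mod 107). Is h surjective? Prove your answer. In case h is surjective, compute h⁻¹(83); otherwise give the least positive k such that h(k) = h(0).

27

Since gcd(96, 107) = 1, 96 is invertible modulo 107. Euclid's algorithm: 107 = 1·96 + 11, 96 = 8·11 + 8, 11 = 1·8 + 3, 8 = 2·3 + 2, 3 = 1·2 + 1; back-substituting gives 1 = 68·96 − 61·107, so 96⁻¹ ≡ 68 (mod 107).
For any y ∈ ℤ/107ℤ, x = 68(y − 59) mod 107 satisfies h(x) = 96·68(y − 59) + 59 ≡ y (since 96·68 ≡ 1 mod 107). So every y has a preimage.
Therefore h is surjective.
Since h is surjective, we find h⁻¹(83): we need 96x ≡ 83 − 59 ≡ 24 (mod 107). Using 96⁻¹ = 68: x ≡ 68·24 = 1632 = 15·107 + 27, so x = 27.
Check: h(27) = 96·27 + 59 = 2651 = 24·107 + 83 ≡ 83 (mod 107).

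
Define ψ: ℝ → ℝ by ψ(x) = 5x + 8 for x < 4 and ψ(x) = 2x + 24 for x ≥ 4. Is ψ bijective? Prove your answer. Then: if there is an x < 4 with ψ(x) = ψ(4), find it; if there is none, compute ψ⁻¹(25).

17/5

Both pieces are strictly increasing (slopes 5 and 2), so each is injective on its own interval.
The left piece maps (−∞, 4) onto (−∞, 28); the right piece maps [4, ∞) onto [32, ∞).
The images leave a gap (28 has no preimage), so ψ is not surjective, hence not bijective.
Because the two images are disjoint, no x < 4 has ψ(x) = ψ(4), so we compute ψ⁻¹(25): 25 lies in (−∞, 28), so solve 5x + 8 = 25: x = (25 − 8)/5 = 17/5.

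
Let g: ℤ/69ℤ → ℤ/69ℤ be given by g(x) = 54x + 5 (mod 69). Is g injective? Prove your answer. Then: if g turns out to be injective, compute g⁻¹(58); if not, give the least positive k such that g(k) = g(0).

23

We have gcd(54, 69) = 3 > 1. Taking s = 0 and t = 23: g(0) = 5 and g(23) = 54·23 + 5 = 1247 ≡ 5 (mod 69).
So g(0) = g(23) while 0 ≠ 23, therefore g is not injective.
Since g is not injective, we find the least positive k with g(k) = g(0): this means 54k ≡ 0 (mod 69), i.e. 69 ∣ 54k. Since gcd(54, 69) = 3, dividing through by 3 this holds exactly when 23 ∣ 18k, and as gcd(18, 23) = 1, exactly when 23 ∣ k.
The smallest positive such k is 23.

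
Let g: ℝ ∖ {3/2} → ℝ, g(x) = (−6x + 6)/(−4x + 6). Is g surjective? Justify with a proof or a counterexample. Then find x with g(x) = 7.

18/11

If g(x) = 3/2, cross-multiplying gives −4(−6x + 6) = −6(−4x + 6), which simplifies to −24 = −36 — false.  So 3/2 has no preimage and g is not surjective.
Solving g(x) = 7: cross-multiplying gives −6x + 6 = 7(−4x + 6), which rearranges to 22x = 36, so x = 18/11.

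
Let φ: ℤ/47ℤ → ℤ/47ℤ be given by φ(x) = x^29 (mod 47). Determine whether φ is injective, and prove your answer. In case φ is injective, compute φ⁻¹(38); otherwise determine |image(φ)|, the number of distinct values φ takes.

Since 47 is prime, the nonzero elements of ℤ/47ℤ form a cyclic group of order 46.
As gcd(29, 46) = 1, raising to the 29th power is a bijection on this group: if a^29 ≡ b^29 then (ab^{−1})^29 = 1, and the only element of order dividing gcd(29, 46) = 1 is 1, so a = b.
With φ(0) = 0 this makes φ injective on all of ℤ/47ℤ, hence bijective (finite equal-size domain and codomain). In particular φ is injective.
Since φ is injective, we find the preimage of 38. The inverse of x ↦ x^29 on (ℤ/47ℤ)^× is x ↦ x^27, because 29·27 = 783 = 17·46 + 1 ≡ 1 (mod 46) and x^{46} = 1 for x ≠ 0 (Fermat). So φ⁻¹(38) = 38^27 mod 47.
Repeated squaring mod 47: 38^1 ≡ 38, 38^2 ≡ 38² = 1444 ≡ 34, 38^4 ≡ 34² = 1156 ≡ 28, 38^8 ≡ 28² = 784 ≡ 32, 38^16 ≡ 32² = 1024 ≡ 37. Since 27 = 16 + 8 + 2 + 1, 38^27 ≡ 37·32·34·38: 37·32 = 1184 ≡ 9, then 9·34 = 306 ≡ 24, then 24·38 = 912 ≡ 19. So 38^27 ≡ 19 (mod 47).
Hence φ⁻¹(38) = 19.

19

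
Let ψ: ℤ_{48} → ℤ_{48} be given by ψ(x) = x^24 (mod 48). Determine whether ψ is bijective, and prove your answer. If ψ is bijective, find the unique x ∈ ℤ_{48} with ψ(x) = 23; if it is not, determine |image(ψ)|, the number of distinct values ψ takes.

ψ(2): Repeated squaring mod 48: 2^1 ≡ 2, 2^2 ≡ 2² = 4, 2^4 ≡ 4² = 16, 2^8 ≡ 16² = 256 ≡ 16, 2^16 ≡ 16² = 256 ≡ 16. Since 24 = 16 + 8, 2^24 ≡ 16·16: 16·16 = 256 ≡ 16. So 2^24 ≡ 16 (mod 48).
ψ(4): Repeated squaring mod 48: 4^1 ≡ 4, 4^2 ≡ 4² = 16, 4^4 ≡ 16² = 256 ≡ 16, 4^8 ≡ 16² = 256 ≡ 16, 4^16 ≡ 16² = 256 ≡ 16. Since 24 = 16 + 8, 4^24 ≡ 16·16: 16·16 = 256 ≡ 16. So 4^24 ≡ 16 (mod 48).
So ψ(2) = ψ(4) = 16 while 2 ≠ 4, therefore ψ is not injective, hence not bijective.
Since ψ is not bijective, we determine |image(ψ)|. Computing x^24 mod 48 for each x (by repeated squaring, reducing mod 48 at every step), the values ψ(0), ψ(1), …, ψ(47) are: 0, 1, 16, 33, 16, 1, 0, 1, 16, 33, 16, 1, 0, 1, 16, 33, 16, 1, 0, 1, 16, 33, 16, 1, 0, 1, 16, 33, 16, 1, 0, 1, 16, 33, 16, 1, 0, 1, 16, 33, 16, 1, 0, 1, 16, 33, 16, 1.
The distinct values are {0, 1, 16, 33}; there are 4 of them.

4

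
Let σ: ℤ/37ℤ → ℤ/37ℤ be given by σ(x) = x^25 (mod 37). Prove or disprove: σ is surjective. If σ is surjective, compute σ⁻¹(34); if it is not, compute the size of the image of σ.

7

Since 37 is prime, the nonzero elements of ℤ/37ℤ form a cyclic group of order 36.
As gcd(25, 36) = 1, raising to the 25th power is a bijection on this group: if a^25 ≡ b^25 then (ab^{−1})^25 = 1, and the only element of order dividing gcd(25, 36) = 1 is 1, so a = b.
With σ(0) = 0 this makes σ injective on all of ℤ/37ℤ, hence bijective (finite equal-size domain and codomain). In particular σ is surjective.
Since σ is surjective, we find the preimage of 34. The inverse of x ↦ x^25 on (ℤ/37ℤ)^× is x ↦ x^13, because 25·13 = 325 = 9·36 + 1 ≡ 1 (mod 36) and x^{36} = 1 for x ≠ 0 (Fermat). So σ⁻¹(34) = 34^13 mod 37.
Repeated squaring mod 37: 34^1 ≡ 34, 34^2 ≡ 34² = 1156 ≡ 9, 34^4 ≡ 9² = 81 ≡ 7, 34^8 ≡ 7² = 49 ≡ 12. Since 13 = 8 + 4 + 1, 34^13 ≡ 12·7·34: 12·7 = 84 ≡ 10, then 10·34 = 340 ≡ 7. So 34^13 ≡ 7 (mod 37).
Hence σ⁻¹(34) = 7.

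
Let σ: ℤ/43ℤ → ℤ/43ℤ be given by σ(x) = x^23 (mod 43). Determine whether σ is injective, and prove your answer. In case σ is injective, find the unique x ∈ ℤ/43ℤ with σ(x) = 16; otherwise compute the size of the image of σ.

4

Since 43 is prime, the nonzero elements of ℤ/43ℤ form a cyclic group of order 42.
As gcd(23, 42) = 1, raising to the 23rd power is a bijection on this group: if x_1^23 ≡ x_2^23 then (x_1x_2^{−1})^23 = 1, and the only element of order dividing gcd(23, 42) = 1 is 1, so x_1 = x_2.
With σ(0) = 0 this makes σ injective on all of ℤ/43ℤ, hence bijective (finite equal-size domain and codomain). In particular σ is injective.
Since σ is injective, we find the preimage of 16. The inverse of x ↦ x^23 on (ℤ/43ℤ)^× is x ↦ x^11, because 23·11 = 253 = 6·42 + 1 ≡ 1 (mod 42) and x^{42} = 1 for x ≠ 0 (Fermat). So σ⁻¹(16) = 16^11 mod 43.
Repeated squaring mod 43: 16^1 ≡ 16, 16^2 ≡ 16² = 256 ≡ 41, 16^4 ≡ 41² = 1681 ≡ 4, 16^8 ≡ 4² = 16. Since 11 = 8 + 2 + 1, 16^11 ≡ 16·41·16: 16·41 = 656 ≡ 11, then 11·16 = 176 ≡ 4. So 16^11 ≡ 4 (mod 43).
Hence σ⁻¹(16) = 4.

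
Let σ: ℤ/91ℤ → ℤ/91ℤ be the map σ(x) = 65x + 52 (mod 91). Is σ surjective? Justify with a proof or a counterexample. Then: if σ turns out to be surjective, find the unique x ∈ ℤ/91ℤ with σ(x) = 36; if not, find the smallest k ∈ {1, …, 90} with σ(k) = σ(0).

7

Since gcd(65, 91) = 13, we have 65x ≡ 0 (mod 13) for all x, so σ(x) ≡ 0 (mod 13).
But 1 ≢ 0 (mod 13), so 1 ∈ ℤ/91ℤ has no preimage. So σ is not surjective.
Since σ is not surjective, we find the least positive k with σ(k) = σ(0): this means 65k ≡ 0 (mod 91), i.e. 91 ∣ 65k. Since gcd(65, 91) = 13, dividing through by 13 this holds exactly when 7 ∣ 5k, and as gcd(5, 7) = 1, exactly when 7 ∣ k.
The smallest positive such k is 7.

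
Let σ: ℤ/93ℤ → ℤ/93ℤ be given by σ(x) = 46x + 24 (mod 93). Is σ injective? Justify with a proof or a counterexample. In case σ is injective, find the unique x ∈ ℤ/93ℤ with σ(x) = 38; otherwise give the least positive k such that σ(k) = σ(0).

Suppose σ(u) = σ(v) in ℤ/93ℤ. Then 46u + 24 ≡ 46v + 24 (mod 93), therefore 46(u − v) ≡ 0 (mod 93).
Since gcd(46, 93) = 1, 46 is invertible modulo 93, so u − v ≡ 0 (mod 93), i.e. u = v.
Therefore σ is injective.
We now compute 46⁻¹ mod 93 explicitly. Euclid's algorithm: 93 = 2·46 + 1; back-substituting gives 1 = 91·46 − 45·93, so 46⁻¹ ≡ 91 (mod 93).
Since σ is injective, we compute σ⁻¹(38): solve 46x + 24 ≡ 38 (mod 93), i.e. 46x ≡ 14 (mod 93).
Multiplying by 46⁻¹ = 91 gives x ≡ 91·14 = 1274 = 13·93 + 65 ≡ 65 (mod 93).
Check: σ(65) = 46·65 + 24 = 3014 = 32·93 + 38 ≡ 38 (mod 93).

65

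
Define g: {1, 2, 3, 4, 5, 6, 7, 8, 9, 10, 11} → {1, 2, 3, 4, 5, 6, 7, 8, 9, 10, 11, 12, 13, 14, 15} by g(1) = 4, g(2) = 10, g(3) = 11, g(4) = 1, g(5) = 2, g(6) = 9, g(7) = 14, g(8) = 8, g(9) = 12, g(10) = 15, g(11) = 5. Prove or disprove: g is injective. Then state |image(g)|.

The values g(1), …, g(11) are 4, 10, 11, 1, 2, 9, 14, 8, 12, 15, 5 — all distinct.
So g(s) = g(t) only when s = t, and g is injective.
The image of g is {1, 2, 4, 5, 8, 9, 10, 11, 12, 14, 15}, which has 11 elements.

11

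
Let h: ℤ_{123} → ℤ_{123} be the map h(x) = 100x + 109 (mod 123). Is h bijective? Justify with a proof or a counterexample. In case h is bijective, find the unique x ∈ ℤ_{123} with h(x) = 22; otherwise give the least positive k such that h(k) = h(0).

If h(a) = h(b), then 100a ≡ 100b (mod 123). Because gcd(100, 123) = 1, we may cancel 100 to get a ≡ b (mod 123).
We now compute 100⁻¹ mod 123 explicitly. Euclid's algorithm: 123 = 1·100 + 23, 100 = 4·23 + 8, 23 = 2·8 + 7, 8 = 1·7 + 1; back-substituting gives 1 = 16·100 − 13·123, so 100⁻¹ ≡ 16 (mod 123).
For any y ∈ ℤ_{123}, x = 16(y − 109) mod 123 satisfies h(x) = 100·16(y − 109) + 109 ≡ y (since 100·16 ≡ 1 mod 123). So every y has a preimage.
Therefore h is bijective.
Since h is bijective, we compute h⁻¹(22): solve 100x + 109 ≡ 22 (mod 123), i.e. 100x ≡ 36 (mod 123).
Multiplying by 100⁻¹ = 16 gives x ≡ 16·36 = 576 = 4·123 + 84 ≡ 84 (mod 123).
Check: h(84) = 100·84 + 109 = 8509 = 69·123 + 22 ≡ 22 (mod 123).

84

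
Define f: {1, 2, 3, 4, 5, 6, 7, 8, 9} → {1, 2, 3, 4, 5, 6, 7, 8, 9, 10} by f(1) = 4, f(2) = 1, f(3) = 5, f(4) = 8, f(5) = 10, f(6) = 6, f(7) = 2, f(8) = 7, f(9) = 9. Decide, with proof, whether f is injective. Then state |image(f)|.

9

The values f(1), …, f(9) are 4, 1, 5, 8, 10, 6, 2, 7, 9 — all distinct.
So f(s) = f(t) only when s = t, and f is injective.
The image of f is {1, 2, 4, 5, 6, 7, 8, 9, 10}, which has 9 elements.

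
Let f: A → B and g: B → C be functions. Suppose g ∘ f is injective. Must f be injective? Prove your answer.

Suppose f(a) = f(b). Applying g: (g ∘ f)(a) = (g ∘ f)(b). Since g ∘ f is injective, a = b. So f is injective.

injective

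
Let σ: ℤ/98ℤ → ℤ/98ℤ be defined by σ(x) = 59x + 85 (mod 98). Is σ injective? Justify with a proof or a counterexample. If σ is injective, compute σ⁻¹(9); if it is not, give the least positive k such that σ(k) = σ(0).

Recall that injectivity means: for all u, v in the domain, σ(u) = σ(v) implies u = v.
Suppose σ(u) = σ(v) in ℤ/98ℤ. Then 59u + 85 ≡ 59v + 85 (mod 98), therefore 59(u − v) ≡ 0 (mod 98).
Since gcd(59, 98) = 1, 59 is invertible modulo 98, therefore u − v ≡ 0 (mod 98), i.e. u = v.
Hence σ is injective.
We now compute 59⁻¹ mod 98 explicitly. Euclid's algorithm: 98 = 1·59 + 39, 59 = 1·39 + 20, 39 = 1·20 + 19, 20 = 1·19 + 1; back-substituting gives 1 = 5·59 − 3·98, so 59⁻¹ ≡ 5 (mod 98).
Since σ is injective, we compute σ⁻¹(9): solve 59x + 85 ≡ 9 (mod 98), i.e. 59x ≡ 22 (mod 98).
Multiplying by 59⁻¹ = 5 gives x ≡ 5·22 = 110 = 1·98 + 12 ≡ 12 (mod 98).
Check: σ(12) = 59·12 + 85 = 793 = 8·98 + 9 ≡ 9 (mod 98).

12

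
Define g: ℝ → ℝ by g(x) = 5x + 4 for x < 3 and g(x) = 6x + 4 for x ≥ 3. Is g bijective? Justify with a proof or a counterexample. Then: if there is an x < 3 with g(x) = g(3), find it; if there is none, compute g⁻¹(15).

11/5

Both pieces are strictly increasing (slopes 5 and 6), so each is injective on its own interval.
The left piece maps (−∞, 3) onto (−∞, 19); the right piece maps [3, ∞) onto [22, ∞).
The images leave a gap (19 has no preimage), so g is not surjective, hence not bijective.
Because the two images are disjoint, no x < 3 has g(x) = g(3), so we compute g⁻¹(15): 15 lies in (−∞, 19), so solve 5x + 4 = 15: x = (15 − 4)/5 = 11/5.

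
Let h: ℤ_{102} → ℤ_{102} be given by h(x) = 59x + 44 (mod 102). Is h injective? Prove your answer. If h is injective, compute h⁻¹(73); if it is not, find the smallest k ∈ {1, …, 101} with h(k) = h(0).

61

By definition, h is injective if h(x_1) = h(x_2) implies x_1 = x_2.
Suppose h(x_1) = h(x_2) in ℤ_{102}. Then 59x_1 + 44 ≡ 59x_2 + 44 (mod 102), so 59(x_1 − x_2) ≡ 0 (mod 102).
Since gcd(59, 102) = 1, 59 is invertible modulo 102, so x_1 − x_2 ≡ 0 (mod 102), i.e. x_1 = x_2.
So h is injective.
We now compute 59⁻¹ mod 102 explicitly. Euclid's algorithm: 102 = 1·59 + 43, 59 = 1·43 + 16, 43 = 2·16 + 11, 16 = 1·11 + 5, 11 = 2·5 + 1; back-substituting gives 1 = 83·59 − 48·102, so 59⁻¹ ≡ 83 (mod 102).
Since h is injective, we compute h⁻¹(73): solve 59x + 44 ≡ 73 (mod 102), i.e. 59x ≡ 29 (mod 102).
Multiplying by 59⁻¹ = 83 gives x ≡ 83·29 = 2407 = 23·102 + 61 ≡ 61 (mod 102).
Check: h(61) = 59·61 + 44 = 3643 = 35·102 + 73 ≡ 73 (mod 102).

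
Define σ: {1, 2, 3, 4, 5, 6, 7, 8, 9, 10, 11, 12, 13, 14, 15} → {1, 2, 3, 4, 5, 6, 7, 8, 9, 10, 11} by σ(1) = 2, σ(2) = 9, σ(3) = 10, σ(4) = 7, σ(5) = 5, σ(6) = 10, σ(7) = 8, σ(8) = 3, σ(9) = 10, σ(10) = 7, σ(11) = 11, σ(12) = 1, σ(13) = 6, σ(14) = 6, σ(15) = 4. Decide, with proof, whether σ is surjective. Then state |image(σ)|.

11

Every element of the codomain has a preimage: 1 = σ(12), 2 = σ(1), 3 = σ(8), 4 = σ(15), 5 = σ(5), 6 = σ(13), 7 = σ(4), 8 = σ(7), 9 = σ(2), 10 = σ(3), 11 = σ(11).
So σ is surjective.
The image of σ is {1, 2, 3, 4, 5, 6, 7, 8, 9, 10, 11}, which has 11 elements.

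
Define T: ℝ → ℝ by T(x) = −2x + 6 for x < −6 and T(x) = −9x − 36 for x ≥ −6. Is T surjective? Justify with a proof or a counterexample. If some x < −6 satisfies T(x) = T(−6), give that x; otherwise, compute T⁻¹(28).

Both pieces are strictly decreasing (slopes −2 and −9), so each is injective on its own interval.
The left piece maps (−∞, −6) onto (18, ∞); the right piece maps [−6, ∞) onto (−∞, 18].
These images together cover ℝ, so T is surjective.
Because the two images are disjoint, no x < −6 has T(x) = T(−6), so we compute T⁻¹(28): 28 lies in (18, ∞), so solve −2x + 6 = 28: x = (28 − 6)/(−2) = −11.

-11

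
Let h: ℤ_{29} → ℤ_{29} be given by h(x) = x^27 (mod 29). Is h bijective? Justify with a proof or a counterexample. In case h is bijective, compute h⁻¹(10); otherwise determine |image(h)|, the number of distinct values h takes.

3

Since 29 is prime, the nonzero elements of ℤ_{29} form a cyclic group of order 28.
As gcd(27, 28) = 1, raising to the 27th power is a bijection on this group: if u^27 ≡ v^27 then (uv^{−1})^27 = 1, and the only element of order dividing gcd(27, 28) = 1 is 1, so u = v.
With h(0) = 0 this makes h injective on all of ℤ_{29}, hence bijective (finite equal-size domain and codomain). In particular h is bijective.
Since h is bijective, we find the preimage of 10. The inverse of x ↦ x^27 on (ℤ_{29})^× is x ↦ x^27, because 27·27 = 729 = 26·28 + 1 ≡ 1 (mod 28) and x^{28} = 1 for x ≠ 0 (Fermat). So h⁻¹(10) = 10^27 mod 29.
Repeated squaring mod 29: 10^1 ≡ 10, 10^2 ≡ 10² = 100 ≡ 13, 10^4 ≡ 13² = 169 ≡ 24, 10^8 ≡ 24² = 576 ≡ 25, 10^16 ≡ 25² = 625 ≡ 16. Since 27 = 16 + 8 + 2 + 1, 10^27 ≡ 16·25·13·10: 16·25 = 400 ≡ 23, then 23·13 = 299 ≡ 9, then 9·10 = 90 ≡ 3. So 10^27 ≡ 3 (mod 29).
Hence h⁻¹(10) = 3.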